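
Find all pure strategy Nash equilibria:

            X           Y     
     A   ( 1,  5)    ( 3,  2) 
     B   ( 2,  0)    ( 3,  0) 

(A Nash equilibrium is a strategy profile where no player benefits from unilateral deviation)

Nash equilibrium: (B, X), (B, Y)

Work:
Best responses:
  P1 vs X: payoffs [1, 2] → best response B (payoff 2)
  P1 vs Y: payoffs [3, 3] → best response A/B (payoff 3)
  P2 vs A: payoffs [5, 2] → best response X (payoff 5)
  P2 vs B: payoffs [0, 0] → best response X/Y (payoff 0)
Mutual best responses: (B,X), (B,Y) → Nash equilibria.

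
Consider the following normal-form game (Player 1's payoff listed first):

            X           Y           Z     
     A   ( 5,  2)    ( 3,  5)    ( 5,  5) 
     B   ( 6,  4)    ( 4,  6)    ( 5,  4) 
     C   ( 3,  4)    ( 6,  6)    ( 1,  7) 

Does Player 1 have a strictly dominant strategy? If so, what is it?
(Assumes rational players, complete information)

No strictly dominant strategy exists for Player 1

Work:
A strategy strictly dominates another if it gives a strictly higher payoff against every opponent action. Compare each pair of P1's strategies column-by-column:
  A vs B: [5 vs 6, 3 vs 4, 5 vs 5] → A does not strictly dominate B (column X: 5 ≤ 6)
  A vs C: [5 vs 3, 3 vs 6, 5 vs 1] → A does not strictly dominate C (column Y: 3 ≤ 6)
  B vs A: [6 vs 5, 4 vs 3, 5 vs 5] → B does not strictly dominate A (column Z: 5 ≤ 5)
  B vs C: [6 vs 3, 4 vs 6, 5 vs 1] → B does not strictly dominate C (column Y: 4 ≤ 6)
  C vs A: [3 vs 5, 6 vs 3, 1 vs 5] → C does not strictly dominate A (column X: 3 ≤ 5)
  C vs B: [3 vs 6, 6 vs 4, 1 vs 5] → C does not strictly dominate B (column X: 3 ≤ 6)
No single strategy strictly dominates all others → no strictly dominant strategy.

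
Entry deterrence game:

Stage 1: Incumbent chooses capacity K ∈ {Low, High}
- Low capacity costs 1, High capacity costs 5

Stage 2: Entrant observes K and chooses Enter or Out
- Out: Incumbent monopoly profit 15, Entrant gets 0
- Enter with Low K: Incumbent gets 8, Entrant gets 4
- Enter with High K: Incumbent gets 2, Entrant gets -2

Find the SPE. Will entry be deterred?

SPE: (High, Enter|Low, Out|High); Entry deterred. Incumbent net profit = 10

Work:
After Low K: Entrant enters (4 > 0)
After High K: Entrant stays out (-2 < 0)
Incumbent: Low → 8−1=7, High → 15−5=10
Incumbent chooses High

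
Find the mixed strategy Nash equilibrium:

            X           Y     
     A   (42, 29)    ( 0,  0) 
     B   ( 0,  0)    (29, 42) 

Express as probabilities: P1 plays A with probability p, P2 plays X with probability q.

p = 0.5915, q = 0.4085

Work:
Find probabilities that make opponent indifferent:
P2 chooses q to make P1 indifferent between A and B
P1 chooses p to make P2 indifferent between X and Y
Mixed NE: P1 plays (A: 0.5915, B: 0.4085), P2 plays (X: 0.4085, Y: 0.5915)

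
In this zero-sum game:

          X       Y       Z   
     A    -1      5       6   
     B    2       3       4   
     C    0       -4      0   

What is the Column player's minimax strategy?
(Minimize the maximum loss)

Column should play X, value = 2

Work:
Column player minimizes Row's maximum payoff:
Column X: max payoff to Row = 2
Column Y: max payoff to Row = 5
Column Z: max payoff to Row = 6
Minimum is 2, achieved by column X.
Minimax strategy: X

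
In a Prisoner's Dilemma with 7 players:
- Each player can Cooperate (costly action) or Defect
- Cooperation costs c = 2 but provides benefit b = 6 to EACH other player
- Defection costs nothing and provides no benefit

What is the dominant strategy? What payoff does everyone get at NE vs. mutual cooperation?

Dominant: Defect; NE payoff = 0; Coop payoff = 34

Work:
Defect dominates (saves cost c = 2, benefit to others is external)
NE: All defect → everyone gets 0
If all cooperate: each receives (6)×6 - 2 = 34
Social dilemma: 34 > 0 but NE gives 0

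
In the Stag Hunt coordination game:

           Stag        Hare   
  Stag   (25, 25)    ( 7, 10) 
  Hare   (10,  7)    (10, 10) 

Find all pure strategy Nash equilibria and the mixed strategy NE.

Pure NE: (Stag, Stag) and (Hare, Hare); Mixed NE: p = 0.1667, q = 0.1667

Work:
Check pure NE:
(Stag, Stag): (25, 25) - no unilateral deviation beneficial
(Hare, Hare): (10, 10) - no unilateral deviation beneficial
Mixed NE: P1 plays Stag with p = 0.1667, P2 plays Stag with q = 0.1667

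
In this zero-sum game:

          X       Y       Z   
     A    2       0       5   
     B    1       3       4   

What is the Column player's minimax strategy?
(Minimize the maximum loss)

Column should play X, value = 2

Work:
Column player minimizes Row's maximum payoff:
Column X: max payoff to Row = 2
Column Y: max payoff to Row = 3
Column Z: max payoff to Row = 5
Minimum is 2, achieved by column X.
Minimax strategy: X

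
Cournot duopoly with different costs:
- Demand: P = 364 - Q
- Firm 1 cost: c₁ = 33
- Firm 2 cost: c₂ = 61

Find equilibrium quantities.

q₁* = 119.67, q₂* = 91.67

Work:
Reaction: q₁ = (364 - 33 - q₂)/2
Reaction: q₂ = (364 - 61 - q₁)/2
Solve simultaneously:
q₁* = (364 - 2×33 + 61)/3 = 119.67
q₂* = (364 - 2×61 + 33)/3 = 91.67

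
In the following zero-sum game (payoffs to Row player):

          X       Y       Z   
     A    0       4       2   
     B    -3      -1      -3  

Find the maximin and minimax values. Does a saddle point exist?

Maximin = 0, Minimax = 0, Saddle: True

Work:
Row minimums: [0, -3] → maximin = 0
Column maximums: [0, 4, 2] → minimax = 0
Saddle point exists! Game value = 0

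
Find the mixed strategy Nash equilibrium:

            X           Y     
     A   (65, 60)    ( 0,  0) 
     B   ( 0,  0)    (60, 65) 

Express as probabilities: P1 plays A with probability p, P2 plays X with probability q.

p = 0.52, q = 0.48

Work:
Find probabilities that make opponent indifferent:
P2 chooses q to make P1 indifferent between A and B
P1 chooses p to make P2 indifferent between X and Y
Mixed NE: P1 plays (A: 0.52, B: 0.48), P2 plays (X: 0.48, Y: 0.52)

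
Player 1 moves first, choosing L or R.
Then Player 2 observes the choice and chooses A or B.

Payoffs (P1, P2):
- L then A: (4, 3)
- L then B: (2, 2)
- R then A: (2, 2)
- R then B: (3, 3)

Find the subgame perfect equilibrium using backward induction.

P1 plays L, P2 plays A after L and B after R; Payoff (4, 3)

Work:
Backward induction:
After L: P2 chooses A → P1 gets 4
After R: P2 chooses B → P1 gets 3
P1 chooses L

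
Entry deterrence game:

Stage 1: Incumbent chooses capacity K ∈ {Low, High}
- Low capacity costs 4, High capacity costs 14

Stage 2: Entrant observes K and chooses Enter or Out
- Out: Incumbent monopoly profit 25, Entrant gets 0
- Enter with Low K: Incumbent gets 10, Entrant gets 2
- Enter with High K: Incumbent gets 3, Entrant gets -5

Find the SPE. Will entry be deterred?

SPE: (High, Enter|Low, Out|High); Entry deterred. Incumbent net profit = 11

Work:
After Low K: Entrant enters (2 > 0)
After High K: Entrant stays out (-5 < 0)
Incumbent: Low → 10−4=6, High → 25−14=11
Incumbent chooses High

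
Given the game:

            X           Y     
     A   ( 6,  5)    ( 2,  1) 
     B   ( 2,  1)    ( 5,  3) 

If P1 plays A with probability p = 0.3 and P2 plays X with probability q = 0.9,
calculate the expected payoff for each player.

E[P1] = 3.29, E[P2] = 2.22

Work:
E[P1] = p·q·π₁(A,X) + p·(1-q)·π₁(A,Y) + (1-p)·q·π₁(B,X) + (1-p)·(1-q)·π₁(B,Y)
= 0.3·0.9·6 + 0.3·0.1·2 + 0.7·0.9·2 + 0.7·0.1·5
= 3.29

E[P2] = 2.22 (similar calculation)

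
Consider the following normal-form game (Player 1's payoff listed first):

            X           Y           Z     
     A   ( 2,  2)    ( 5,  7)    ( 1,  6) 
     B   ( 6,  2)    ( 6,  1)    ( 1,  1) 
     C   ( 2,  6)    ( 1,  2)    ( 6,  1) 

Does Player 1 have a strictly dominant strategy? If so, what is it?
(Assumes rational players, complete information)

No strictly dominant strategy exists for Player 1

Work:
A strategy strictly dominates another if it gives a strictly higher payoff against every opponent action. Compare each pair of P1's strategies column-by-column:
  A vs B: [2 vs 6, 5 vs 6, 1 vs 1] → A does not strictly dominate B (column X: 2 ≤ 6)
  A vs C: [2 vs 2, 5 vs 1, 1 vs 6] → A does not strictly dominate C (column X: 2 ≤ 2)
  B vs A: [6 vs 2, 6 vs 5, 1 vs 1] → B does not strictly dominate A (column Z: 1 ≤ 1)
  B vs C: [6 vs 2, 6 vs 1, 1 vs 6] → B does not strictly dominate C (column Z: 1 ≤ 6)
  C vs A: [2 vs 2, 1 vs 5, 6 vs 1] → C does not strictly dominate A (column X: 2 ≤ 2)
  C vs B: [2 vs 6, 1 vs 6, 6 vs 1] → C does not strictly dominate B (column X: 2 ≤ 6)
No single strategy strictly dominates all others → no strictly dominant strategy.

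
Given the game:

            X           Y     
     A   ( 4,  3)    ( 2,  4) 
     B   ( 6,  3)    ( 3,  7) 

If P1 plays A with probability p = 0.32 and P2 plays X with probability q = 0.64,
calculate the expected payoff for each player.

E[P1] = 4.3952, E[P2] = 4.0944

Work:
E[P1] = p·q·π₁(A,X) + p·(1-q)·π₁(A,Y) + (1-p)·q·π₁(B,X) + (1-p)·(1-q)·π₁(B,Y)
= 0.32·0.64·4 + 0.32·0.36·2 + 0.68·0.64·6 + 0.68·0.36·3
= 4.3952

E[P2] = 4.0944 (similar calculation)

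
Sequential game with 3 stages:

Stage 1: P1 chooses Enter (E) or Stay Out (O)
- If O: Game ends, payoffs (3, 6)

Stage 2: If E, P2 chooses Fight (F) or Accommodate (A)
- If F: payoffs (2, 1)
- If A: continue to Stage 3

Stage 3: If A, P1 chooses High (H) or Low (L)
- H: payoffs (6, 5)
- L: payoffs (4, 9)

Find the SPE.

SPE: (E, A, H); Outcome (6, 5)

Work:
Stage 3: P1 chooses H (6 vs 4)
Stage 2: P2: F->1, A->5 (anticipating H). Choose A
Stage 1: P1: O->3, E->6 (anticipating A, H). Choose E
SPE path: E -> A -> H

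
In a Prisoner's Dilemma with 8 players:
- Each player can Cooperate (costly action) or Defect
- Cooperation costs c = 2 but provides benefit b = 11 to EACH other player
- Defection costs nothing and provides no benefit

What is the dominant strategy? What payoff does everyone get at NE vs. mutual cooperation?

Dominant: Defect; NE payoff = 0; Coop payoff = 75

Work:
Defect dominates (saves cost c = 2, benefit to others is external)
NE: All defect → everyone gets 0
If all cooperate: each receives (7)×11 - 2 = 75
Social dilemma: 75 > 0 but NE gives 0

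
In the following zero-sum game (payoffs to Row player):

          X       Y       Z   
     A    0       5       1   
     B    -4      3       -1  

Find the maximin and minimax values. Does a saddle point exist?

Maximin = 0, Minimax = 0, Saddle: True

Work:
Row minimums: [0, -4] → maximin = 0
Column maximums: [0, 5, 1] → minimax = 0
Saddle point exists! Game value = 0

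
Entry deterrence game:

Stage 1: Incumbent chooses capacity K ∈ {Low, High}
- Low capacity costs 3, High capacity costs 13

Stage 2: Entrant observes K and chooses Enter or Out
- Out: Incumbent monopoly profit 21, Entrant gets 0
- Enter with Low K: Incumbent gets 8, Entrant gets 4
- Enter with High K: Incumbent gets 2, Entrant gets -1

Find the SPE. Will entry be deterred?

SPE: (High, Enter|Low, Out|High); Entry deterred. Incumbent net profit = 8

Work:
After Low K: Entrant enters (4 > 0)
After High K: Entrant stays out (-1 < 0)
Incumbent: Low → 8−3=5, High → 21−13=8
Incumbent chooses High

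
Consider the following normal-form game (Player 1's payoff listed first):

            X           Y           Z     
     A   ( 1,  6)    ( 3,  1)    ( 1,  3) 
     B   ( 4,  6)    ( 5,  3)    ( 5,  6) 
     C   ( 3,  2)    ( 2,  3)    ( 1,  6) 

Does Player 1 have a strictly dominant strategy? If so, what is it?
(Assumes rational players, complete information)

Yes, Player 1's strictly dominant strategy is B

Work:
A strategy strictly dominates another if it gives a strictly higher payoff against every opponent action. Compare each pair of P1's strategies column-by-column:
  A vs B: [1 vs 4, 3 vs 5, 1 vs 5] → A does not strictly dominate B (column X: 1 ≤ 4)
  A vs C: [1 vs 3, 3 vs 2, 1 vs 1] → A does not strictly dominate C (column X: 1 ≤ 3)
  B vs A: [4 vs 1, 5 vs 3, 5 vs 1] → B strictly dominates A
  B vs C: [4 vs 3, 5 vs 2, 5 vs 1] → B strictly dominates C
  C vs A: [3 vs 1, 2 vs 3, 1 vs 1] → C does not strictly dominate A (column Y: 2 ≤ 3)
  C vs B: [3 vs 4, 2 vs 5, 1 vs 5] → C does not strictly dominate B (column X: 3 ≤ 4)
B strictly dominates every other strategy → strictly dominant.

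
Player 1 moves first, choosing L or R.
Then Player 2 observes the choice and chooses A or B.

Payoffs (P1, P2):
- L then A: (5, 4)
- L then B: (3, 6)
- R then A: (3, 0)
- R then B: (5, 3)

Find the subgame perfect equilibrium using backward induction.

P1 plays R, P2 plays B after L and B after R; Payoff (5, 3)

Work:
Backward induction:
After L: P2 chooses B → P1 gets 3
After R: P2 chooses B → P1 gets 5
P1 chooses R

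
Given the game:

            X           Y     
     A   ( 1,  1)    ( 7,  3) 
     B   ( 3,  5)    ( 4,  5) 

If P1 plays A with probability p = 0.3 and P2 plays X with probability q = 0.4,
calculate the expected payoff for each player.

E[P1] = 3.9, E[P2] = 4.16

Work:
E[P1] = p·q·π₁(A,X) + p·(1-q)·π₁(A,Y) + (1-p)·q·π₁(B,X) + (1-p)·(1-q)·π₁(B,Y)
= 0.3·0.4·1 + 0.3·0.6·7 + 0.7·0.4·3 + 0.7·0.6·4
= 3.9

E[P2] = 4.16 (similar calculation)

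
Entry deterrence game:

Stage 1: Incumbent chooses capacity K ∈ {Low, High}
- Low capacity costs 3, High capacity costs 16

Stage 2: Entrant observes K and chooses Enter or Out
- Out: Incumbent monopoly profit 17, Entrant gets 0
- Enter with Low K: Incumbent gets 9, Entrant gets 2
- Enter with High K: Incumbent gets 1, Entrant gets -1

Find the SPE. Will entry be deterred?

SPE: (Low, Enter|Low, Out|High); Entry not deterred. Incumbent net profit = 6, Entrant gets 2

Work:
After Low K: Entrant enters (2 > 0)
After High K: Entrant stays out (-1 < 0)
Incumbent: Low → 9−3=6, High → 17−16=1
Incumbent chooses Low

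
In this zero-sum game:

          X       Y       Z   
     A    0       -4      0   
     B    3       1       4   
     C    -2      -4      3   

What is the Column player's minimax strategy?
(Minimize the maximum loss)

Column should play Y, value = 1

Work:
Column player minimizes Row's maximum payoff:
Column X: max payoff to Row = 3
Column Y: max payoff to Row = 1
Column Z: max payoff to Row = 4
Minimum is 1, achieved by column Y.
Minimax strategy: Y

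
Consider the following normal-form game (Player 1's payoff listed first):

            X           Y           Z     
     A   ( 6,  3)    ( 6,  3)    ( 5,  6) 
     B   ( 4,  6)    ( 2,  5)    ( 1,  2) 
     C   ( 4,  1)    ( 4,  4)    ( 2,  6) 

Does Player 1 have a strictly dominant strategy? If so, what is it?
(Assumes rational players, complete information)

Yes, Player 1's strictly dominant strategy is A

Work:
A strategy strictly dominates another if it gives a strictly higher payoff against every opponent action. Compare each pair of P1's strategies column-by-column:
  A vs B: [6 vs 4, 6 vs 2, 5 vs 1] → A strictly dominates B
  A vs C: [6 vs 4, 6 vs 4, 5 vs 2] → A strictly dominates C
  B vs A: [4 vs 6, 2 vs 6, 1 vs 5] → B does not strictly dominate A (column X: 4 ≤ 6)
  B vs C: [4 vs 4, 2 vs 4, 1 vs 2] → B does not strictly dominate C (column X: 4 ≤ 4)
  C vs A: [4 vs 6, 4 vs 6, 2 vs 5] → C does not strictly dominate A (column X: 4 ≤ 6)
  C vs B: [4 vs 4, 4 vs 2, 2 vs 1] → C does not strictly dominate B (column X: 4 ≤ 4)
A strictly dominates every other strategy → strictly dominant.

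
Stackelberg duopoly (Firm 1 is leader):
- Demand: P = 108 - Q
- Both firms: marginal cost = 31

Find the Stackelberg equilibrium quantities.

q₁* (leader) = 38.5, q₂* (follower) = 19.25

Work:
Follower's reaction: q₂ = (a - c - q₁)/2
Leader substitutes: π₁ = q₁·(a - q₁ - (a-c-q₁)/2 - c)
FOC: q₁* = (108 - 31)/2 = 38.50
Then: q₂* = (108 - 31 - 38.5)/2 = 19.25
Leader has first-mover advantage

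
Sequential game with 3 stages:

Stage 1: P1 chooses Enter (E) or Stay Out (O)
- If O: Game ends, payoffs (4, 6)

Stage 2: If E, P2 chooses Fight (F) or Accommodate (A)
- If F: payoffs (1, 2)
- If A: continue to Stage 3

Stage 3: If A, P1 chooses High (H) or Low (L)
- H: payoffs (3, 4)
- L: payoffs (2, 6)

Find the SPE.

SPE: (O, A, H); Outcome (4, 6)

Work:
Stage 3: P1 chooses H (3 vs 2)
Stage 2: P2: F->2, A->4 (anticipating H). Choose A
Stage 1: P1: O->4, E->3 (anticipating A, H). Choose O
SPE path: O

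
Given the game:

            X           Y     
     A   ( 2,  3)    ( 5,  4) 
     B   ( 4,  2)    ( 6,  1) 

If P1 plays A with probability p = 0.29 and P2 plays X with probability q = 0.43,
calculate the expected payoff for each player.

E[P1] = 4.7253, E[P2] = 2.0506

Work:
E[P1] = p·q·π₁(A,X) + p·(1-q)·π₁(A,Y) + (1-p)·q·π₁(B,X) + (1-p)·(1-q)·π₁(B,Y)
= 0.29·0.43·2 + 0.29·0.57·5 + 0.71·0.43·4 + 0.71·0.57·6
= 4.7253

E[P2] = 2.0506 (similar calculation)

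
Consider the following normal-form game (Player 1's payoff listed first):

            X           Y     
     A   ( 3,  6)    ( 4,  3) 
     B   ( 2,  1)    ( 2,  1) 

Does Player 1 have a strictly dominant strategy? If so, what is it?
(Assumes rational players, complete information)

Yes, Player 1's strictly dominant strategy is A

Work:
A strategy strictly dominates another if it gives a strictly higher payoff against every opponent action. Compare each pair of P1's strategies column-by-column:
  A vs B: [3 vs 2, 4 vs 2] → A strictly dominates B
  B vs A: [2 vs 3, 2 vs 4] → B does not strictly dominate A (column X: 2 ≤ 3)
A strictly dominates every other strategy → strictly dominant.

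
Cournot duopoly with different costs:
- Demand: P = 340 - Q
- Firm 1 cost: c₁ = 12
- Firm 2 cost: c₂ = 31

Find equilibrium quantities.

q₁* = 115.67, q₂* = 96.67

Work:
Reaction: q₁ = (340 - 12 - q₂)/2
Reaction: q₂ = (340 - 31 - q₁)/2
Solve simultaneously:
q₁* = (340 - 2×12 + 31)/3 = 115.67
q₂* = (340 - 2×31 + 12)/3 = 96.67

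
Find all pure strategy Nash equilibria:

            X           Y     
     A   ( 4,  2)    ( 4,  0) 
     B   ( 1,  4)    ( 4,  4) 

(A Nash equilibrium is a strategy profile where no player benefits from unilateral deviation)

Nash equilibrium: (A, X), (B, Y)

Work:
Best responses:
  P1 vs X: payoffs [4, 1] → best response A (payoff 4)
  P1 vs Y: payoffs [4, 4] → best response A/B (payoff 4)
  P2 vs A: payoffs [2, 0] → best response X (payoff 2)
  P2 vs B: payoffs [4, 4] → best response X/Y (payoff 4)
Mutual best responses: (A,X), (B,Y) → Nash equilibria.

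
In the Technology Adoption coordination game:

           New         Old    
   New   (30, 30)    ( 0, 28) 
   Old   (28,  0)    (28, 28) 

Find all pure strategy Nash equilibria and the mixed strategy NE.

Pure NE: (New, New) and (Old, Old); Mixed NE: p = 0.9333, q = 0.9333

Work:
Check pure NE:
(New, New): (30, 30) - no unilateral deviation beneficial
(Old, Old): (28, 28) - no unilateral deviation beneficial
Mixed NE: P1 plays New with p = 0.9333, P2 plays New with q = 0.9333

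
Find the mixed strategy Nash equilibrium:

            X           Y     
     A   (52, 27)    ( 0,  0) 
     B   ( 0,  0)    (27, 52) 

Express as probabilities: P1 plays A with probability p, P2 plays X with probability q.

p = 0.6582, q = 0.3418

Work:
Find probabilities that make opponent indifferent:
P2 chooses q to make P1 indifferent between A and B
P1 chooses p to make P2 indifferent between X and Y
Mixed NE: P1 plays (A: 0.6582, B: 0.3418), P2 plays (X: 0.3418, Y: 0.6582)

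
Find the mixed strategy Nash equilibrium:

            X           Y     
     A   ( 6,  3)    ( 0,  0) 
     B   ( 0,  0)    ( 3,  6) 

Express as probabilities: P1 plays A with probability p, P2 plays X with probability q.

p = 0.6667, q = 0.3333

Work:
Find probabilities that make opponent indifferent:
P2 chooses q to make P1 indifferent between A and B
P1 chooses p to make P2 indifferent between X and Y
Mixed NE: P1 plays (A: 0.6667, B: 0.3333), P2 plays (X: 0.3333, Y: 0.6667)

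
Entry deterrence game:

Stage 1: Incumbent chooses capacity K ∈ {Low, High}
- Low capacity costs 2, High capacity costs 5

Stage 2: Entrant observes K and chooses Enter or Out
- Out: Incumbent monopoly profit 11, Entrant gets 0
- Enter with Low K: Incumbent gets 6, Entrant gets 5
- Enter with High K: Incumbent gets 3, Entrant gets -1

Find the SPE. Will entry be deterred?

SPE: (High, Enter|Low, Out|High); Entry deterred. Incumbent net profit = 6

Work:
After Low K: Entrant enters (5 > 0)
After High K: Entrant stays out (-1 < 0)
Incumbent: Low → 6−2=4, High → 11−5=6
Incumbent chooses High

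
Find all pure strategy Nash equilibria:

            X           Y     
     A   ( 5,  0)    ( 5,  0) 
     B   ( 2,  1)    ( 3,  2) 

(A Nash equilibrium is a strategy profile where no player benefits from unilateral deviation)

Nash equilibrium: (A, X), (A, Y)

Work:
Best responses:
  P1 vs X: payoffs [5, 2] → best response A (payoff 5)
  P1 vs Y: payoffs [5, 3] → best response A (payoff 5)
  P2 vs A: payoffs [0, 0] → best response X/Y (payoff 0)
  P2 vs B: payoffs [1, 2] → best response Y (payoff 2)
Mutual best responses: (A,X), (A,Y) → Nash equilibria.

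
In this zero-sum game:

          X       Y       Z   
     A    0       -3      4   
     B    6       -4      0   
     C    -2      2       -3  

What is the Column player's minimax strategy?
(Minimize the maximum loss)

Column should play Y, value = 2

Work:
Column player minimizes Row's maximum payoff:
Column X: max payoff to Row = 6
Column Y: max payoff to Row = 2
Column Z: max payoff to Row = 4
Minimum is 2, achieved by column Y.
Minimax strategy: Y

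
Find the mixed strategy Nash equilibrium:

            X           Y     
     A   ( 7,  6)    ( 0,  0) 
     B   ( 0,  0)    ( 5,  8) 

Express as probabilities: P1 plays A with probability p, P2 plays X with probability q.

p = 0.5714, q = 0.4167

Work:
Find probabilities that make opponent indifferent:
P2 chooses q to make P1 indifferent between A and B
P1 chooses p to make P2 indifferent between X and Y
Mixed NE: P1 plays (A: 0.5714, B: 0.4286), P2 plays (X: 0.4167, Y: 0.5833)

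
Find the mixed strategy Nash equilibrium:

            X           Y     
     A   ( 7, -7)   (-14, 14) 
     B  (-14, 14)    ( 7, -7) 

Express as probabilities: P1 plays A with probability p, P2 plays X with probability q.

p = 0.5, q = 0.5

Work:
Find probabilities that make opponent indifferent:
P2 chooses q to make P1 indifferent between A and B
P1 chooses p to make P2 indifferent between X and Y
Mixed NE: P1 plays (A: 0.5, B: 0.5), P2 plays (X: 0.5, Y: 0.5)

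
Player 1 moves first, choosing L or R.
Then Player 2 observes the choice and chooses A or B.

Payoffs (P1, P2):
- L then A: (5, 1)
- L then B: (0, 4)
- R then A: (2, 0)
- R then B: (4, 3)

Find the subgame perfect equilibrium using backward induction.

P1 plays R, P2 plays B after L and B after R; Payoff (4, 3)

Work:
Backward induction:
After L: P2 chooses B → P1 gets 0
After R: P2 chooses B → P1 gets 4
P1 chooses R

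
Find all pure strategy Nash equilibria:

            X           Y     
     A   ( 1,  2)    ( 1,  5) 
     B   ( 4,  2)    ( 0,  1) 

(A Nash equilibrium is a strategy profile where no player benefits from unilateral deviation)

Nash equilibrium: (A, Y), (B, X)

Work:
Best responses:
  P1 vs X: payoffs [1, 4] → best response B (payoff 4)
  P1 vs Y: payoffs [1, 0] → best response A (payoff 1)
  P2 vs A: payoffs [2, 5] → best response Y (payoff 5)
  P2 vs B: payoffs [2, 1] → best response X (payoff 2)
Mutual best responses: (A,Y), (B,X) → Nash equilibria.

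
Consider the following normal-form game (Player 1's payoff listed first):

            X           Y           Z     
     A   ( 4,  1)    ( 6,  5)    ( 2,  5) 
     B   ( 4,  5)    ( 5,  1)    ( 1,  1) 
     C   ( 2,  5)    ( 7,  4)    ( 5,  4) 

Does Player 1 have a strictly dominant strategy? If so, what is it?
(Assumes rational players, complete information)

No strictly dominant strategy exists for Player 1

Work:
A strategy strictly dominates another if it gives a strictly higher payoff against every opponent action. Compare each pair of P1's strategies column-by-column:
  A vs B: [4 vs 4, 6 vs 5, 2 vs 1] → A does not strictly dominate B (column X: 4 ≤ 4)
  A vs C: [4 vs 2, 6 vs 7, 2 vs 5] → A does not strictly dominate C (column Y: 6 ≤ 7)
  B vs A: [4 vs 4, 5 vs 6, 1 vs 2] → B does not strictly dominate A (column X: 4 ≤ 4)
  B vs C: [4 vs 2, 5 vs 7, 1 vs 5] → B does not strictly dominate C (column Y: 5 ≤ 7)
  C vs A: [2 vs 4, 7 vs 6, 5 vs 2] → C does not strictly dominate A (column X: 2 ≤ 4)
  C vs B: [2 vs 4, 7 vs 5, 5 vs 1] → C does not strictly dominate B (column X: 2 ≤ 4)
No single strategy strictly dominates all others → no strictly dominant strategy.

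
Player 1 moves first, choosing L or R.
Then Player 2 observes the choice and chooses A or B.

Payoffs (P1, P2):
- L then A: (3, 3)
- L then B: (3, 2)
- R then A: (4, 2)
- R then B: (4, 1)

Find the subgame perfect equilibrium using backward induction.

P1 plays R, P2 plays A after L and A after R; Payoff (4, 2)

Work:
Backward induction:
After L: P2 chooses A → P1 gets 3
After R: P2 chooses A → P1 gets 4
P1 chooses R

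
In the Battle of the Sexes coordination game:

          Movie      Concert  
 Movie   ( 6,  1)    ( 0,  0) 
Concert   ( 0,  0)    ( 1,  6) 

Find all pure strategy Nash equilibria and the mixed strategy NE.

Pure NE: (Movie, Movie) and (Concert, Concert); Mixed NE: p = 0.8571, q = 0.1429

Work:
Check pure NE:
(Movie, Movie): (6, 1) - no unilateral deviation beneficial
(Concert, Concert): (1, 6) - no unilateral deviation beneficial
Mixed NE: P1 plays Movie with p = 0.8571, P2 plays Movie with q = 0.1429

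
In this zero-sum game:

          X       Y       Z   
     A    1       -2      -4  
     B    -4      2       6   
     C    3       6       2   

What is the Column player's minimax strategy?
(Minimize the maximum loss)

Column should play X, value = 3

Work:
Column player minimizes Row's maximum payoff:
Column X: max payoff to Row = 3
Column Y: max payoff to Row = 6
Column Z: max payoff to Row = 6
Minimum is 3, achieved by column X.
Minimax strategy: X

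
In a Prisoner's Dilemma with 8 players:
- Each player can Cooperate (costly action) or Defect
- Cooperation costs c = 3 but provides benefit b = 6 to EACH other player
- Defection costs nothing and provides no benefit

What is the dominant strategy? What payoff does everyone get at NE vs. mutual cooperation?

Dominant: Defect; NE payoff = 0; Coop payoff = 39

Work:
Defect dominates (saves cost c = 3, benefit to others is external)
NE: All defect → everyone gets 0
If all cooperate: each receives (7)×6 - 3 = 39
Social dilemma: 39 > 0 but NE gives 0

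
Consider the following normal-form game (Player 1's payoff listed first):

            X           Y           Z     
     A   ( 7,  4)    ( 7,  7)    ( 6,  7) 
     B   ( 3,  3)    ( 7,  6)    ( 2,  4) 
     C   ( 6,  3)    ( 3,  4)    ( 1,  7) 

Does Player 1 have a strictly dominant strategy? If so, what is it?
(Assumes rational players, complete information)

No strictly dominant strategy exists for Player 1

Work:
A strategy strictly dominates another if it gives a strictly higher payoff against every opponent action. Compare each pair of P1's strategies column-by-column:
  A vs B: [7 vs 3, 7 vs 7, 6 vs 2] → A does not strictly dominate B (column Y: 7 ≤ 7)
  A vs C: [7 vs 6, 7 vs 3, 6 vs 1] → A strictly dominates C
  B vs A: [3 vs 7, 7 vs 7, 2 vs 6] → B does not strictly dominate A (column X: 3 ≤ 7)
  B vs C: [3 vs 6, 7 vs 3, 2 vs 1] → B does not strictly dominate C (column X: 3 ≤ 6)
  C vs A: [6 vs 7, 3 vs 7, 1 vs 6] → C does not strictly dominate A (column X: 6 ≤ 7)
  C vs B: [6 vs 3, 3 vs 7, 1 vs 2] → C does not strictly dominate B (column Y: 3 ≤ 7)
No single strategy strictly dominates all others → no strictly dominant strategy.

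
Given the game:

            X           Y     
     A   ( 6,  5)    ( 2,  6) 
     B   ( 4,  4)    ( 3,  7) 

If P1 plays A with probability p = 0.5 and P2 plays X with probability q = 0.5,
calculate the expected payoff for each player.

E[P1] = 3.75, E[P2] = 5.5

Work:
E[P1] = p·q·π₁(A,X) + p·(1-q)·π₁(A,Y) + (1-p)·q·π₁(B,X) + (1-p)·(1-q)·π₁(B,Y)
= 0.5·0.5·6 + 0.5·0.5·2 + 0.5·0.5·4 + 0.5·0.5·3
= 3.75

E[P2] = 5.5 (similar calculation)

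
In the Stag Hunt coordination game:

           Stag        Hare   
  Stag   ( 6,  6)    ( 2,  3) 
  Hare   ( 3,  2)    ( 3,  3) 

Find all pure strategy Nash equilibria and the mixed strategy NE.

Pure NE: (Stag, Stag) and (Hare, Hare); Mixed NE: p = 0.25, q = 0.25

Work:
Check pure NE:
(Stag, Stag): (6, 6) - no unilateral deviation beneficial
(Hare, Hare): (3, 3) - no unilateral deviation beneficial
Mixed NE: P1 plays Stag with p = 0.25, P2 plays Stag with q = 0.25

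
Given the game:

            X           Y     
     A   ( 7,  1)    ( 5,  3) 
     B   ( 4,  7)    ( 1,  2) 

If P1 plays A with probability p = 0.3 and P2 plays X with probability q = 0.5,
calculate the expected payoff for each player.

E[P1] = 3.55, E[P2] = 3.75

Work:
E[P1] = p·q·π₁(A,X) + p·(1-q)·π₁(A,Y) + (1-p)·q·π₁(B,X) + (1-p)·(1-q)·π₁(B,Y)
= 0.3·0.5·7 + 0.3·0.5·5 + 0.7·0.5·4 + 0.7·0.5·1
= 3.55

E[P2] = 3.75 (similar calculation)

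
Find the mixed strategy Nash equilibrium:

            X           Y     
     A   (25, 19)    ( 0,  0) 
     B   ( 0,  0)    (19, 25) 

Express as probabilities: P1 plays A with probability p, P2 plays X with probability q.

p = 0.5682, q = 0.4318

Work:
Find probabilities that make opponent indifferent:
P2 chooses q to make P1 indifferent between A and B
P1 chooses p to make P2 indifferent between X and Y
Mixed NE: P1 plays (A: 0.5682, B: 0.4318), P2 plays (X: 0.4318, Y: 0.5682)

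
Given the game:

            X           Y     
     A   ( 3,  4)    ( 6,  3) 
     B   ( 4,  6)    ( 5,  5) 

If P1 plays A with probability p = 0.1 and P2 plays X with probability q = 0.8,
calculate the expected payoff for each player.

E[P1] = 4.14, E[P2] = 5.6

Work:
E[P1] = p·q·π₁(A,X) + p·(1-q)·π₁(A,Y) + (1-p)·q·π₁(B,X) + (1-p)·(1-q)·π₁(B,Y)
= 0.1·0.8·3 + 0.1·0.2·6 + 0.9·0.8·4 + 0.9·0.2·5
= 4.14

E[P2] = 5.6 (similar calculation)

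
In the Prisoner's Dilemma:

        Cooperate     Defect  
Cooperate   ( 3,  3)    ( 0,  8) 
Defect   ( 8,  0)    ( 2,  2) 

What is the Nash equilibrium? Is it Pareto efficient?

(Defect, Defect) is NE; not Pareto efficient

Work:
Defect dominates Cooperate for both players:
If P2 cooperates: Defect (8) > Cooperate (3)
If P2 defects: Defect (2) > Cooperate (0)
NE: (Defect, Defect) with payoff (2, 2)
But (Cooperate, Cooperate) = (3, 3) Pareto dominates (2, 2)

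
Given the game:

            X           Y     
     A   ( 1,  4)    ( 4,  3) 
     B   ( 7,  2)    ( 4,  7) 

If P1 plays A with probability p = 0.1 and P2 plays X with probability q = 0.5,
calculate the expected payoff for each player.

E[P1] = 5.2, E[P2] = 4.4

Work:
E[P1] = p·q·π₁(A,X) + p·(1-q)·π₁(A,Y) + (1-p)·q·π₁(B,X) + (1-p)·(1-q)·π₁(B,Y)
= 0.1·0.5·1 + 0.1·0.5·4 + 0.9·0.5·7 + 0.9·0.5·4
= 5.2

E[P2] = 4.4 (similar calculation)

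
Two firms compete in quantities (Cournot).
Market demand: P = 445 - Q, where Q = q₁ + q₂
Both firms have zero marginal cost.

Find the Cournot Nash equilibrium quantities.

q₁* = q₂* = 148.33; P* = 148.33

Work:
Profit: π_i = P·q_i = (a - q_i - q_j)·q_i
FOC: ∂π_i/∂q_i = a - 2q_i - q_j = 0
Reaction function: q_i = (445 - q_j)/2
Symmetry: q* = 445/3 = 148.33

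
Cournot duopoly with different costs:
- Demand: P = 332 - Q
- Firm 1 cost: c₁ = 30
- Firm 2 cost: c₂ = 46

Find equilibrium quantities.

q₁* = 106.0, q₂* = 90.0

Work:
Reaction: q₁ = (332 - 30 - q₂)/2
Reaction: q₂ = (332 - 46 - q₁)/2
Solve simultaneously:
q₁* = (332 - 2×30 + 46)/3 = 106.0
q₂* = (332 - 2×46 + 30)/3 = 90.0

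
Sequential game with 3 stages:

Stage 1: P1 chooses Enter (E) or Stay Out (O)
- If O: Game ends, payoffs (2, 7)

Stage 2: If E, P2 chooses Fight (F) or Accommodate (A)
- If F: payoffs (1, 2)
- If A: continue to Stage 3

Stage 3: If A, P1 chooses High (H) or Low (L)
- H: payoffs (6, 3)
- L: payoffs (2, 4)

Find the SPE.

SPE: (E, A, H); Outcome (6, 3)

Work:
Stage 3: P1 chooses H (6 vs 2)
Stage 2: P2: F->2, A->3 (anticipating H). Choose A
Stage 1: P1: O->2, E->6 (anticipating A, H). Choose E
SPE path: E -> A -> H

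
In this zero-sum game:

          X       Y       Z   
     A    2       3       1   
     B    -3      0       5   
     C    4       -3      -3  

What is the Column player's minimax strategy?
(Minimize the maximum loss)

Column should play Y, value = 3

Work:
Column player minimizes Row's maximum payoff:
Column X: max payoff to Row = 4
Column Y: max payoff to Row = 3
Column Z: max payoff to Row = 5
Minimum is 3, achieved by column Y.
Minimax strategy: Y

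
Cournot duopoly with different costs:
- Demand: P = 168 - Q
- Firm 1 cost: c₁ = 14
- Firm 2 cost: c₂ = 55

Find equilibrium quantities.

q₁* = 65.0, q₂* = 24.0

Work:
Reaction: q₁ = (168 - 14 - q₂)/2
Reaction: q₂ = (168 - 55 - q₁)/2
Solve simultaneously:
q₁* = (168 - 2×14 + 55)/3 = 65.0
q₂* = (168 - 2×55 + 14)/3 = 24.0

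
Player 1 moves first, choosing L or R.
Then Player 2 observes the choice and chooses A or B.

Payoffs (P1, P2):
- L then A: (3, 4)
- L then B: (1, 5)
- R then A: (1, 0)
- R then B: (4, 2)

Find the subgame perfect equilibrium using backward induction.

P1 plays R, P2 plays B after L and B after R; Payoff (4, 2)

Work:
Backward induction:
After L: P2 chooses B → P1 gets 1
After R: P2 chooses B → P1 gets 4
P1 chooses R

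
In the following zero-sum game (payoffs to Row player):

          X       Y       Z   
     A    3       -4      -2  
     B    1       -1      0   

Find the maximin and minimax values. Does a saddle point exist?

Maximin = -1, Minimax = -1, Saddle: True

Work:
Row minimums: [-4, -1] → maximin = -1
Column maximums: [3, -1, 0] → minimax = -1
Saddle point exists! Game value = -1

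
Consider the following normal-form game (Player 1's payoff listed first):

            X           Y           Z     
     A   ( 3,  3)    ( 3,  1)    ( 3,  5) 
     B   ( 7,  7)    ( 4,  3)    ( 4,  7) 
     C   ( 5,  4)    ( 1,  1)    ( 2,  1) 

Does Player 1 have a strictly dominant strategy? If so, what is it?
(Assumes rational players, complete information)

Yes, Player 1's strictly dominant strategy is B

Work:
A strategy strictly dominates another if it gives a strictly higher payoff against every opponent action. Compare each pair of P1's strategies column-by-column:
  A vs B: [3 vs 7, 3 vs 4, 3 vs 4] → A does not strictly dominate B (column X: 3 ≤ 7)
  A vs C: [3 vs 5, 3 vs 1, 3 vs 2] → A does not strictly dominate C (column X: 3 ≤ 5)
  B vs A: [7 vs 3, 4 vs 3, 4 vs 3] → B strictly dominates A
  B vs C: [7 vs 5, 4 vs 1, 4 vs 2] → B strictly dominates C
  C vs A: [5 vs 3, 1 vs 3, 2 vs 3] → C does not strictly dominate A (column Y: 1 ≤ 3)
  C vs B: [5 vs 7, 1 vs 4, 2 vs 4] → C does not strictly dominate B (column X: 5 ≤ 7)
B strictly dominates every other strategy → strictly dominant.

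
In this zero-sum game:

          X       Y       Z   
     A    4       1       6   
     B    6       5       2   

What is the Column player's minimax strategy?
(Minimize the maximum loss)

Column should play Y, value = 5

Work:
Column player minimizes Row's maximum payoff:
Column X: max payoff to Row = 6
Column Y: max payoff to Row = 5
Column Z: max payoff to Row = 6
Minimum is 5, achieved by column Y.
Minimax strategy: Y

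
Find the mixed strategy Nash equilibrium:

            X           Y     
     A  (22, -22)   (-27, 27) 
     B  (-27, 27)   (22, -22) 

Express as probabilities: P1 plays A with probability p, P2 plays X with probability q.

p = 0.5, q = 0.5

Work:
Find probabilities that make opponent indifferent:
P2 chooses q to make P1 indifferent between A and B
P1 chooses p to make P2 indifferent between X and Y
Mixed NE: P1 plays (A: 0.5, B: 0.5), P2 plays (X: 0.5, Y: 0.5)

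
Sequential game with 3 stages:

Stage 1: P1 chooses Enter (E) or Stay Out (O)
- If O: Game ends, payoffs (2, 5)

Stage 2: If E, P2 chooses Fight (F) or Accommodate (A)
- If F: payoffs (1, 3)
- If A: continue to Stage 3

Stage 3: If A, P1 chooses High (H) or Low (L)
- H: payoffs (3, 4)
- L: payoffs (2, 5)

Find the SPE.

SPE: (E, A, H); Outcome (3, 4)

Work:
Stage 3: P1 chooses H (3 vs 2)
Stage 2: P2: F->3, A->4 (anticipating H). Choose A
Stage 1: P1: O->2, E->3 (anticipating A, H). Choose E
SPE path: E -> A -> H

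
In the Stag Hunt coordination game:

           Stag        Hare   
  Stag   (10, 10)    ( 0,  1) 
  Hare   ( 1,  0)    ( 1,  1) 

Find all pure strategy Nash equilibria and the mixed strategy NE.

Pure NE: (Stag, Stag) and (Hare, Hare); Mixed NE: p = 0.1, q = 0.1

Work:
Check pure NE:
(Stag, Stag): (10, 10) - no unilateral deviation beneficial
(Hare, Hare): (1, 1) - no unilateral deviation beneficial
Mixed NE: P1 plays Stag with p = 0.1, P2 plays Stag with q = 0.1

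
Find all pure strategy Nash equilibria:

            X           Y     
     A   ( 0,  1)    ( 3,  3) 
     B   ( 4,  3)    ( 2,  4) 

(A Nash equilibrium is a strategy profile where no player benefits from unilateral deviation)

Nash equilibrium: (A, Y)

Work:
Best responses:
  P1 vs X: payoffs [0, 4] → best response B (payoff 4)
  P1 vs Y: payoffs [3, 2] → best response A (payoff 3)
  P2 vs A: payoffs [1, 3] → best response Y (payoff 3)
  P2 vs B: payoffs [3, 4] → best response Y (payoff 4)
Mutual best responses: (A,Y) → Nash equilibria.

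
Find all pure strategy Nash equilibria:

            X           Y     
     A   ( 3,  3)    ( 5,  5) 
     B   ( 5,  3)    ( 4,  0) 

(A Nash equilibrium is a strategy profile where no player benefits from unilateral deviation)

Nash equilibrium: (A, Y), (B, X)

Work:
Best responses:
  P1 vs X: payoffs [3, 5] → best response B (payoff 5)
  P1 vs Y: payoffs [5, 4] → best response A (payoff 5)
  P2 vs A: payoffs [3, 5] → best response Y (payoff 5)
  P2 vs B: payoffs [3, 0] → best response X (payoff 3)
Mutual best responses: (A,Y), (B,X) → Nash equilibria.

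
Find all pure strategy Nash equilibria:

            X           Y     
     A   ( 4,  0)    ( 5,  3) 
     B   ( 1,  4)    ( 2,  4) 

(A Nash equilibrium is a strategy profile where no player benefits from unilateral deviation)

Nash equilibrium: (A, Y)

Work:
Best responses:
  P1 vs X: payoffs [4, 1] → best response A (payoff 4)
  P1 vs Y: payoffs [5, 2] → best response A (payoff 5)
  P2 vs A: payoffs [0, 3] → best response Y (payoff 3)
  P2 vs B: payoffs [4, 4] → best response X/Y (payoff 4)
Mutual best responses: (A,Y) → Nash equilibria.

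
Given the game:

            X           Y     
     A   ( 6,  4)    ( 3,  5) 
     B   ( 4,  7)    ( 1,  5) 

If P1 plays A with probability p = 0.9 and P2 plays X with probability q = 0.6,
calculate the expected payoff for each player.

E[P1] = 4.6, E[P2] = 4.58

Work:
E[P1] = p·q·π₁(A,X) + p·(1-q)·π₁(A,Y) + (1-p)·q·π₁(B,X) + (1-p)·(1-q)·π₁(B,Y)
= 0.9·0.6·6 + 0.9·0.4·3 + 0.1·0.6·4 + 0.1·0.4·1
= 4.6

E[P2] = 4.58 (similar calculation)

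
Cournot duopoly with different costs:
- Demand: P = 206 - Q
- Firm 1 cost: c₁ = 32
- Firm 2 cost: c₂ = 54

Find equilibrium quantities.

q₁* = 65.33, q₂* = 43.33

Work:
Reaction: q₁ = (206 - 32 - q₂)/2
Reaction: q₂ = (206 - 54 - q₁)/2
Solve simultaneously:
q₁* = (206 - 2×32 + 54)/3 = 65.33
q₂* = (206 - 2×54 + 32)/3 = 43.33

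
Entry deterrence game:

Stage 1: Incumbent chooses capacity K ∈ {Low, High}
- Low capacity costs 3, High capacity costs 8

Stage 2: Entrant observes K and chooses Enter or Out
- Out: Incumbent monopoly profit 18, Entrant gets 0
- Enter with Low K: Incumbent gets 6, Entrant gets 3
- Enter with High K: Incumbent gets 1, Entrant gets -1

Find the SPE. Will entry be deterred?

SPE: (High, Enter|Low, Out|High); Entry deterred. Incumbent net profit = 10

Work:
After Low K: Entrant enters (3 > 0)
After High K: Entrant stays out (-1 < 0)
Incumbent: Low → 6−3=3, High → 18−8=10
Incumbent chooses High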